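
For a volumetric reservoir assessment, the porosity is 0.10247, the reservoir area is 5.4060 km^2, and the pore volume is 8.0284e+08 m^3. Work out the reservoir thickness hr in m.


hr = Vp / (A * 1e6 * phi)
hr = 8.0284e+08 / (5.4060 * 1e6 * 0.10247)
hr = 1449.3 m


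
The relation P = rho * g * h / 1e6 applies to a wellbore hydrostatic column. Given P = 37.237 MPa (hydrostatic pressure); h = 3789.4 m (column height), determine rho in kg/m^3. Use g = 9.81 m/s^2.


rho = P * 1e6 / (g * h)
rho = 37.237 * 1e6 / (9.81 * 3789.4)
rho = 1001.7 kg/m^3


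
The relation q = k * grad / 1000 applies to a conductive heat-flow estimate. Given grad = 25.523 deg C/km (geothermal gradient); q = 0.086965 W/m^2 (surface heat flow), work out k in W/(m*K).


k = q * 1000 / grad
k = 0.086965 * 1000 / 25.523
k = 3.4073 W/(m*K)


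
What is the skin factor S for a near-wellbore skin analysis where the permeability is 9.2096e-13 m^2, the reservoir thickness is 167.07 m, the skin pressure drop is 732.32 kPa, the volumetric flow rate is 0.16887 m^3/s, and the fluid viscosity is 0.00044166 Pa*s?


S = dP_s * 1000 * 2*pi*k*hr / (q*mu)
S = 732.32 * 1000 * 2*pi*9.2096e-13*167.07 / (0.16887*0.00044166)
S = 9.4925


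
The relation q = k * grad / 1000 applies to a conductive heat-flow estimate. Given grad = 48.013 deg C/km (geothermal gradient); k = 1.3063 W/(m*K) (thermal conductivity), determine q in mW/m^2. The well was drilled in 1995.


q = k * grad / 1000
q = 1.3063 * 48.013 / 1000
q = 0.06271938 W/m^2
Convert: 0.06271938 W/m^2 * 1000.0 = 62.719 mW/m^2
q = 62.719 mW/m^2


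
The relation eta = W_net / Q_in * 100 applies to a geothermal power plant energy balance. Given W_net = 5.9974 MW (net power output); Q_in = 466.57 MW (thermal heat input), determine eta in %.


eta = W_net / Q_in * 100
eta = 5.9974 / 466.57 * 100
eta = 1.2854 %


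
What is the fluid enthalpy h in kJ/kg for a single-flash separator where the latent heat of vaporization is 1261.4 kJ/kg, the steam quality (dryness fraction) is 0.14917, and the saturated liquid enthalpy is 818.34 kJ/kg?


h = hf + x * hfg
h = 818.34 + 0.14917 * 1261.4
h = 1006.5 kJ/kg


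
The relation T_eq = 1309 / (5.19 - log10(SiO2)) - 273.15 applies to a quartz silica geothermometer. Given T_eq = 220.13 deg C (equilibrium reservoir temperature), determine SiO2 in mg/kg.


SiO2 = 10^(5.19 - 1309/(T_eq + 273.15))
SiO2 = 10^(5.19 - 1309/(220.13 + 273.15))
SiO2 = 343.82 mg/kg


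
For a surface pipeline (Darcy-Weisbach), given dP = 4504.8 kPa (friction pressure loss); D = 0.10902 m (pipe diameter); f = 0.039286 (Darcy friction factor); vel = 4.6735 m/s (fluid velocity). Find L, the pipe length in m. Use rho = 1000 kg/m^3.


L = dP*1000*D / (f*rho*vel^2/2)
L = 4504.8*1000*0.10902 / (0.039286*1000*4.6735^2/2)
L = 1144.7 m


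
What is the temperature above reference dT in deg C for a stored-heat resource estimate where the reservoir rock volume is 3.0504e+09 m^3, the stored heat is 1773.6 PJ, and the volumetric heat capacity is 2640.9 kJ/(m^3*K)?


dT = Q_s * 1e12 / (Vr * rhoc)
dT = 1773.6 * 1e12 / (3.0504e+09 * 2640.9)
dT = 220.1643 K
Convert (temperature difference, 1 K = 1 deg C): 220.1643 K = 220.1643 deg C
dT = 220.16 deg C


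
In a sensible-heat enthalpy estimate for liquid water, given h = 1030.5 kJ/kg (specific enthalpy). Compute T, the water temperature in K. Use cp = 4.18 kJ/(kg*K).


T = h / cp
T = 1030.5 / 4.18
T = 246.5311 deg C
Convert to K: 246.5311 + 273.15 = 519.68 K
T = 519.68 K


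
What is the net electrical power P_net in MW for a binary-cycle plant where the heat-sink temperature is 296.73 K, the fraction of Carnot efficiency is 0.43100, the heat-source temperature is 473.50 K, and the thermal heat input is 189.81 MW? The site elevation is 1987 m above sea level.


Step 1: eta = (1 - Tc/Th)*f = (1 - 296.73/473.5)*0.431 = 0.1609036
Step 2: P_net = eta * Q_in = 0.1609036 * 189.81 = 30.541 MW
P_net = 30.541 MW


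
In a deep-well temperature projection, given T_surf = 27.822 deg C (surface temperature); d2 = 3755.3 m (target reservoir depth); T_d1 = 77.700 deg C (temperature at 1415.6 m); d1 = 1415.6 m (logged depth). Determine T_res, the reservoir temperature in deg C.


Step 1: grad = (T_d1 - T_surf)/d1 * 1000 = (77.7 - 27.822)/1415.6 * 1000 = 35.23453 deg C/km
Step 2: T_res = T_surf + grad*d2/1000 = 27.822 + 35.23453*3755.3/1000 = 160.14 deg C
T_res = 160.14 deg C


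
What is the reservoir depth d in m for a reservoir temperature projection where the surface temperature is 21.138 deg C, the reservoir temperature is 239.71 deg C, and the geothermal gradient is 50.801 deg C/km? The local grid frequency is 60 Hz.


d = (T_res - T_surf) / grad * 1000
d = (239.71 - 21.138) / 50.801 * 1000
d = 4302.5 m


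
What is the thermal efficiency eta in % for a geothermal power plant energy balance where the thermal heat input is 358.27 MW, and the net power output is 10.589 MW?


eta = W_net / Q_in * 100
eta = 10.589 / 358.27 * 100
eta = 2.9556 %


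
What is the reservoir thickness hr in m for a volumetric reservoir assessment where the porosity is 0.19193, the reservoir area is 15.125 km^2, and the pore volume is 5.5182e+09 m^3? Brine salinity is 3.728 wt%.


hr = Vp / (A * 1e6 * phi)
hr = 5.5182e+09 / (15.125 * 1e6 * 0.19193)
hr = 1900.9 m


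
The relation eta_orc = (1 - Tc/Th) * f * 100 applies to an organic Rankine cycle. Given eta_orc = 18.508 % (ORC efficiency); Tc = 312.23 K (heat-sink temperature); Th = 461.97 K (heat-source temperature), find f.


f = (eta_orc/100) / (1 - Tc/Th)
f = (18.508/100) / (1 - 312.23/461.97)
f = 0.57100


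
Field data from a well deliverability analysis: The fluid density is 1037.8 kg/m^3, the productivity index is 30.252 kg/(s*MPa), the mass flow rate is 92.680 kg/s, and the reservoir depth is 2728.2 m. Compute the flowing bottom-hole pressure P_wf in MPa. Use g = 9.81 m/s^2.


Step 1: P_i = rho*g*h/1e6 = 1037.8*9.81*2728.2/1e6 = 27.77531 MPa
Step 2: P_wf = P_i - mdot/PI = 27.77531 - 92.68/30.252 = 24.712 MPa
P_wf = 24.712 MPa


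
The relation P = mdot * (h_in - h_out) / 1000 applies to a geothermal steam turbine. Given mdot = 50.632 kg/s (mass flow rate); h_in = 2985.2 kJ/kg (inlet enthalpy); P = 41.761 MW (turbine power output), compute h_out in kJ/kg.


h_out = h_in - P * 1000 / mdot
h_out = 2985.2 - 41.761 * 1000 / 50.632
h_out = 2160.4 kJ/kg


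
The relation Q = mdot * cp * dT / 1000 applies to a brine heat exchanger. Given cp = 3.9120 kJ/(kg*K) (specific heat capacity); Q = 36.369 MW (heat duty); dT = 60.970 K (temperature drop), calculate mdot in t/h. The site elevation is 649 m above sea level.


mdot = Q * 1000 / (cp * dT)
mdot = 36.369 * 1000 / (3.9120 * 60.970)
mdot = 152.4812 kg/s
Convert: 152.4812 kg/s * 3.6 = 548.93 t/h
mdot = 548.93 t/h


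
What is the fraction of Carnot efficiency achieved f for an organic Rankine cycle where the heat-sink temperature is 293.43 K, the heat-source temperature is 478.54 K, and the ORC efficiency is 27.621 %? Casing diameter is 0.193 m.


f = (eta_orc/100) / (1 - Tc/Th)
f = (27.621/100) / (1 - 293.43/478.54)
f = 0.71405


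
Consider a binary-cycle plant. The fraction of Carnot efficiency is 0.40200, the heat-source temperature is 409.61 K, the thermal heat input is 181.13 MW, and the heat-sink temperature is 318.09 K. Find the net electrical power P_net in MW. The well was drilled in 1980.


Step 1: eta = (1 - Tc/Th)*f = (1 - 318.09/409.61)*0.402 = 0.08981968
Step 2: P_net = eta * Q_in = 0.08981968 * 181.13 = 16.269 MW
P_net = 16.269 MW


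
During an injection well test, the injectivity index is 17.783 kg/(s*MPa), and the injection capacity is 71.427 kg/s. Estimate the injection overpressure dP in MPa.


dP = mdot * 1000 / II
dP = 71.427 * 1000 / 17.783
dP = 4016.589 kPa
Convert: 4016.589 kPa * 0.001 = 4.0166 MPa
dP = 4.0166 MPa


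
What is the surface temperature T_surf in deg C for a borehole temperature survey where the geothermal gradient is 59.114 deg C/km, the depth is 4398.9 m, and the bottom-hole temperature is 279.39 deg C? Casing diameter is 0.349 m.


T_surf = T_d - grad * d / 1000
T_surf = 279.39 - 59.114 * 4398.9 / 1000
T_surf = 19.353 deg C


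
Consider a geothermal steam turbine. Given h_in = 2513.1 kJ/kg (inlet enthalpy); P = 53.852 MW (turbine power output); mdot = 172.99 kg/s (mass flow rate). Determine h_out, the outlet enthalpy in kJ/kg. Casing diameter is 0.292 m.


h_out = h_in - P * 1000 / mdot
h_out = 2513.1 - 53.852 * 1000 / 172.99
h_out = 2201.8 kJ/kg


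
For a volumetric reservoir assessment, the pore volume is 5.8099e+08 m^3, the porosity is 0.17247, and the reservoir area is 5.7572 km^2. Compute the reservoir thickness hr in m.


hr = Vp / (A * 1e6 * phi)
hr = 5.8099e+08 / (5.7572 * 1e6 * 0.17247)
hr = 585.12 m


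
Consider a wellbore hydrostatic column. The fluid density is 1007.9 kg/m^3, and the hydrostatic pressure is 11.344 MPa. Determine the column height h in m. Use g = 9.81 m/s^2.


h = P * 1e6 / (g * rho)
h = 11.344 * 1e6 / (9.81 * 1007.9)
h = 1147.3 m


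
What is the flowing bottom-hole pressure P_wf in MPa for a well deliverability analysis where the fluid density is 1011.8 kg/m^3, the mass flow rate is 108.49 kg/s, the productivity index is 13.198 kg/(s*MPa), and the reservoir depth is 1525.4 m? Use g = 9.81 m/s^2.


Step 1: P_i = rho*g*h/1e6 = 1011.8*9.81*1525.4/1e6 = 15.14075 MPa
Step 2: P_wf = P_i - mdot/PI = 15.14075 - 108.49/13.198 = 6.9206 MPa
P_wf = 6.9206 MPa


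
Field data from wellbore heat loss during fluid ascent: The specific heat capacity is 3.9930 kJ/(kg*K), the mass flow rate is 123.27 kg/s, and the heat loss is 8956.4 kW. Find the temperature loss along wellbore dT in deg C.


dT = Q_loss / (mdot * cp)
dT = 8956.4 / (123.27 * 3.9930)
dT = 18.19604 K
Convert (temperature difference, 1 K = 1 deg C): 18.19604 K = 18.19604 deg C
dT = 18.196 deg C


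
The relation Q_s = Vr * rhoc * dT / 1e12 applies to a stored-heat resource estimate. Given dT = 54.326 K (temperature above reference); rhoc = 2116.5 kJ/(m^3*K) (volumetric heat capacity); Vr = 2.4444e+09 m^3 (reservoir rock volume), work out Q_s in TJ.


Q_s = Vr * rhoc * dT / 1e12
Q_s = 2.4444e+09 * 2116.5 * 54.326 / 1e12
Q_s = 281.0595 PJ
Convert: 281.0595 PJ * 1000.0 = 2.8106e+05 TJ
Q_s = 2.8106e+05 TJ


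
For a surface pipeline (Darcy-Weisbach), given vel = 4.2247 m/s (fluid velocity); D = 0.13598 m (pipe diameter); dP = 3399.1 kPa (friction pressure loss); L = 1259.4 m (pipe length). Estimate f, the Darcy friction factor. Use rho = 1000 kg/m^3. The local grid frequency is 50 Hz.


f = dP*1000 / ((L/D)*(rho*vel^2/2))
f = 3399.1*1000 / ((1259.4/0.13598)*(1000*4.2247^2/2))
f = 0.041126


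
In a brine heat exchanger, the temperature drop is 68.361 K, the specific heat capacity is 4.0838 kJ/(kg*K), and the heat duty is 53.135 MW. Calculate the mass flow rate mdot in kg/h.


mdot = Q * 1000 / (cp * dT)
mdot = 53.135 * 1000 / (4.0838 * 68.361)
mdot = 190.3302 kg/s
Convert: 190.3302 kg/s * 3600.0 = 6.8519e+05 kg/h
mdot = 6.8519e+05 kg/h


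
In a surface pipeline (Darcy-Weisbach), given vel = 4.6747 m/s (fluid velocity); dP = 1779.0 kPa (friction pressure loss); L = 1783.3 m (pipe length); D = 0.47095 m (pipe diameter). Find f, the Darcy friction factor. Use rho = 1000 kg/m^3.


f = dP*1000 / ((L/D)*(rho*vel^2/2))
f = 1779.0*1000 / ((1783.3/0.47095)*(1000*4.6747^2/2))
f = 0.042998


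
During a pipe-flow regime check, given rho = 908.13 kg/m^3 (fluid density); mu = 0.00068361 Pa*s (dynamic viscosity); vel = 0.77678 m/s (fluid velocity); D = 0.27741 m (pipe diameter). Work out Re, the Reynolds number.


Re = rho * vel * D / mu
Re = 908.13 * 0.77678 * 0.27741 / 0.00068361
Re = 2.8626e+05


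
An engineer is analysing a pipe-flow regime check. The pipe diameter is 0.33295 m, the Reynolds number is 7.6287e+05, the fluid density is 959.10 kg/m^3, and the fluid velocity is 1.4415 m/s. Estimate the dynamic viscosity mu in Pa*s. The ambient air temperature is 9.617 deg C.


mu = rho * vel * D / Re
mu = 959.10 * 1.4415 * 0.33295 / 7.6287e+05
mu = 0.00060340 Pa*s


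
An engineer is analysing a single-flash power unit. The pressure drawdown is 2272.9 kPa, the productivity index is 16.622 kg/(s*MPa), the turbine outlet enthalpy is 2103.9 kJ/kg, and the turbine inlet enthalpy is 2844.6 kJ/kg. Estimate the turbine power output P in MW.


Step 1: mdot = PI * dP / 1000 = 16.622 * 2272.9 / 1000 = 37.78014 kg/s
Step 2: P = mdot*(h_in - h_out)/1000 = 37.78014*(2844.6 - 2103.9)/1000 = 27.984 MW
P = 27.984 MW


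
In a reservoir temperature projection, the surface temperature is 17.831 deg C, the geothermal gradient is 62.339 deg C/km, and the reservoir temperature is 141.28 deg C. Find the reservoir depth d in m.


d = (T_res - T_surf) / grad * 1000
d = (141.28 - 17.831) / 62.339 * 1000
d = 1980.3 m


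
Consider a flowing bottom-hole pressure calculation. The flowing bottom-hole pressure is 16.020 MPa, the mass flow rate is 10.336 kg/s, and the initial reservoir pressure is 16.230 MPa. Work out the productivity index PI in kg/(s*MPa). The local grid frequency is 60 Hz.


PI = mdot / (P_i - P_wf)
PI = 10.336 / (16.230 - 16.020)
PI = 49.219 kg/(s*MPa)


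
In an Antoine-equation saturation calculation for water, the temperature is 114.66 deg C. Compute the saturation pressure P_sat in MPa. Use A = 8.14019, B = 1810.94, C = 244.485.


P_sat = 10^(A - B/(C + T)) / 760 * 0.101325
P_sat = 10^(8.14019 - 1810.94/(244.485 + 114.66)) / 760 * 0.101325
P_sat = 0.16700 MPa


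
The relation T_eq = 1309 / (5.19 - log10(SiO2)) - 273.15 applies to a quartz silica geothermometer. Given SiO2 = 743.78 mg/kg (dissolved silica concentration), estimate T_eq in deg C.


T_eq = 1309 / (5.19 - log10(SiO2)) - 273.15
T_eq = 1309 / (5.19 - log10(743.78)) - 273.15
T_eq = 291.43 deg C


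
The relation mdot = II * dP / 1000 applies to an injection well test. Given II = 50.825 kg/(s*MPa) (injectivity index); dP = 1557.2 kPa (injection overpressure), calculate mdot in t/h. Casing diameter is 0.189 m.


mdot = II * dP / 1000
mdot = 50.825 * 1557.2 / 1000
mdot = 79.14469 kg/s
Convert: 79.14469 kg/s * 3.6 = 284.92 t/h
mdot = 284.92 t/h


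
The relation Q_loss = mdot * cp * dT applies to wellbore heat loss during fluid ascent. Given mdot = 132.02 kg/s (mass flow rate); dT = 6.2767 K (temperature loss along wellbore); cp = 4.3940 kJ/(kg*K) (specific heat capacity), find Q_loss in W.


Q_loss = mdot * cp * dT
Q_loss = 132.02 * 4.3940 * 6.2767
Q_loss = 3641.088 kW
Convert: 3641.088 kW * 1000.0 = 3.6411e+06 W
Q_loss = 3.6411e+06 W


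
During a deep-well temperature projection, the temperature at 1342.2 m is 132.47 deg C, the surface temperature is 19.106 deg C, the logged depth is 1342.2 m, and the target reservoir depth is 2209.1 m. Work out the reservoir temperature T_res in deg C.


Step 1: grad = (T_d1 - T_surf)/d1 * 1000 = (132.47 - 19.106)/1342.2 * 1000 = 84.46133 deg C/km
Step 2: T_res = T_surf + grad*d2/1000 = 19.106 + 84.46133*2209.1/1000 = 205.69 deg C
T_res = 205.69 deg C


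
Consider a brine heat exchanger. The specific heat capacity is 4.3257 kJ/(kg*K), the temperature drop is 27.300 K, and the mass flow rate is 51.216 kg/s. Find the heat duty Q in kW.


Q = mdot * cp * dT / 1000
Q = 51.216 * 4.3257 * 27.300 / 1000
Q = 6.048180 MW
Convert: 6.048180 MW * 1000.0 = 6048.2 kW
Q = 6048.2 kW


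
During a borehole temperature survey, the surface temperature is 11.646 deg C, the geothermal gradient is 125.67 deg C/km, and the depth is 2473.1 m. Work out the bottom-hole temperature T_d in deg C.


T_d = T_surf + grad * d / 1000
T_d = 11.646 + 125.67 * 2473.1 / 1000
T_d = 322.44 deg C


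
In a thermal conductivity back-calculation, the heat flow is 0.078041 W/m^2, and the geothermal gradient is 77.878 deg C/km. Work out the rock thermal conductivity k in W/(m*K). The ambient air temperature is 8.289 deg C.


k = q / (grad / 1000)
k = 0.078041 / (77.878 / 1000)
k = 1.0021 W/(m*K)


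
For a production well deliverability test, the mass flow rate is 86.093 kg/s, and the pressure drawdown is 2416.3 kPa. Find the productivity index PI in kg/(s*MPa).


PI = mdot * 1000 / dP
PI = 86.093 * 1000 / 2416.3
PI = 35.630 kg/(s*MPa)


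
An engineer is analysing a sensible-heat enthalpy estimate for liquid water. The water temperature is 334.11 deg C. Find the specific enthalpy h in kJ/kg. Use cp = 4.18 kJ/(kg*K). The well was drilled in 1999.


h = cp * T
h = 4.18 * 334.11
h = 1396.6 kJ/kg


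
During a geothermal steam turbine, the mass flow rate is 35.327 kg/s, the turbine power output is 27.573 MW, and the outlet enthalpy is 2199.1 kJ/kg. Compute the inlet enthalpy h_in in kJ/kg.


h_in = h_out + P * 1000 / mdot
h_in = 2199.1 + 27.573 * 1000 / 35.327
h_in = 2979.6 kJ/kg


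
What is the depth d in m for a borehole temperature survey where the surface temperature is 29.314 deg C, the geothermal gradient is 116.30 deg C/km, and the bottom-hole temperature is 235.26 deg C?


d = (T_d - T_surf) / grad * 1000
d = (235.26 - 29.314) / 116.30 * 1000
d = 1770.8 m


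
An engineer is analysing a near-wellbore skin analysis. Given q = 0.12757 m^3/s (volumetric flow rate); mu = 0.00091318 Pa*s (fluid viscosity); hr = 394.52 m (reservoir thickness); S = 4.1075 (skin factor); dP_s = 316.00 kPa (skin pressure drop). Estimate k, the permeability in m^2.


k = S*q*mu / (2*pi*dP_s*1000*hr)
k = 4.1075*0.12757*0.00091318 / (2*pi*316.00*1000*394.52)
k = 6.1087e-13 m^2


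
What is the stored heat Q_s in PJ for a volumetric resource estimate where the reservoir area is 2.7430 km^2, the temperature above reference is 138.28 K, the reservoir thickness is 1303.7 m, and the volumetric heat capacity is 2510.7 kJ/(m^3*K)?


Step 1: Vr = A*1e6*hr = 2.743*1e6*1303.7 = 3.576049e+09 m^3
Step 2: Q_s = Vr*rhoc*dT/1e12 = 3.576049e+09*2510.7*138.28/1e12 = 1241.5 PJ
Q_s = 1241.5 PJ


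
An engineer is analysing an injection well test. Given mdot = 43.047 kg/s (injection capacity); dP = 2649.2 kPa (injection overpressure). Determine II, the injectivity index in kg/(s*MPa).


II = mdot * 1000 / dP
II = 43.047 * 1000 / 2649.2
II = 16.249 kg/(s*MPa)


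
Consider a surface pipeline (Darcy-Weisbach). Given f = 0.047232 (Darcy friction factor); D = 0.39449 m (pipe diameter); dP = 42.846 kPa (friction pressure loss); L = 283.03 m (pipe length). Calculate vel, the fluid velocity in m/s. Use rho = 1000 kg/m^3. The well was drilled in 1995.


vel = sqrt(dP*1000*2*D / (f*L*rho))
vel = sqrt(42.846*1000*2*0.39449 / (0.047232*283.03*1000))
vel = 1.5902 m/s


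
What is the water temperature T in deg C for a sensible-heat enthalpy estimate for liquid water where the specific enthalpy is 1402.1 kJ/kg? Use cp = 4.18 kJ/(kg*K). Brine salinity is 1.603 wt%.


T = h / cp
T = 1402.1 / 4.18
T = 335.43 deg C


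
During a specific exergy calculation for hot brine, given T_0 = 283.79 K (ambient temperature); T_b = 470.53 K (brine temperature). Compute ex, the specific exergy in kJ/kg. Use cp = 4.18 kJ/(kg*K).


ex = cp * ((T_b - T_0) - T_0 * ln(T_b/T_0))
ex = 4.18 * ((470.53 - 283.79) - 283.79 * ln(470.53/283.79))
ex = 180.78 kJ/kg


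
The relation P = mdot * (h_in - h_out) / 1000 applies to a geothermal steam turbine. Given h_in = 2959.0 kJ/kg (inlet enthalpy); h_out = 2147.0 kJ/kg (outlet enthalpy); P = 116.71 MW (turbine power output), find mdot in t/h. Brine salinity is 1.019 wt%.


mdot = P * 1000 / (h_in - h_out)
mdot = 116.71 * 1000 / (2959.0 - 2147.0)
mdot = 143.7315 kg/s
Convert: 143.7315 kg/s * 3.6 = 517.43 t/h
mdot = 517.43 t/h


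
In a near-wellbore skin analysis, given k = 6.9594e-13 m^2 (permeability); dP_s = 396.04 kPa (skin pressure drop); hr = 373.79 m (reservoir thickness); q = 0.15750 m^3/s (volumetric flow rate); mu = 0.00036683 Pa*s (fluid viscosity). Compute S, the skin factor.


S = dP_s * 1000 * 2*pi*k*hr / (q*mu)
S = 396.04 * 1000 * 2*pi*6.9594e-13*373.79 / (0.15750*0.00036683)
S = 11.204


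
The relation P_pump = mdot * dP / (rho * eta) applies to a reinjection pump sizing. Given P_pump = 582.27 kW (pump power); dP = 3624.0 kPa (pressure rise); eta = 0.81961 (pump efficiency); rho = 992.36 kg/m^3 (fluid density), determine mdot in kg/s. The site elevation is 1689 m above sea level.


mdot = P_pump * rho * eta / dP
mdot = 582.27 * 992.36 * 0.81961 / 3624.0
mdot = 130.68 kg/s


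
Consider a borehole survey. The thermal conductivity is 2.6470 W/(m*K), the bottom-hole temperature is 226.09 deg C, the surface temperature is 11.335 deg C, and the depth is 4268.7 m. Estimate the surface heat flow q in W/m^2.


Step 1: grad = (T_d - T_surf)/d * 1000 = (226.09 - 11.335)/4268.7 * 1000 = 50.30923 deg C/km
Step 2: q = k * grad / 1000 = 2.647 * 50.30923 / 1000 = 0.13317 W/m^2
q = 0.13317 W/m^2


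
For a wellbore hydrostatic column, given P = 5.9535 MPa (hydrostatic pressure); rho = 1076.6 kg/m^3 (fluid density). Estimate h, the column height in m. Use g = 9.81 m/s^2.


h = P * 1e6 / (g * rho)
h = 5.9535 * 1e6 / (9.81 * 1076.6)
h = 563.70 m


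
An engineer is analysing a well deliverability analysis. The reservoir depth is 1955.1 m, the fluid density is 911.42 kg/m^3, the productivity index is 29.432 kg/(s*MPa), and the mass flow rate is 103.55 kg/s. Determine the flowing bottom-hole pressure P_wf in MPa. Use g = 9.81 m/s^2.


Step 1: P_i = rho*g*h/1e6 = 911.42*9.81*1955.1/1e6 = 17.48061 MPa
Step 2: P_wf = P_i - mdot/PI = 17.48061 - 103.55/29.432 = 13.962 MPa
P_wf = 13.962 MPa


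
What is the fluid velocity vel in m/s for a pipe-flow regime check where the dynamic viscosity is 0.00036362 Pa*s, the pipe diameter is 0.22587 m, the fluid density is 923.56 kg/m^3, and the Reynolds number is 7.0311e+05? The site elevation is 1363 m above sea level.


vel = Re * mu / (rho * D)
vel = 7.0311e+05 * 0.00036362 / (923.56 * 0.22587)
vel = 1.2256 m/s


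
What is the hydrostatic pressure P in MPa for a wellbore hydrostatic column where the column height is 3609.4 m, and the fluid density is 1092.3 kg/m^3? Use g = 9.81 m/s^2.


P = rho * g * h / 1e6
P = 1092.3 * 9.81 * 3609.4 / 1e6
P = 38.676 MPa


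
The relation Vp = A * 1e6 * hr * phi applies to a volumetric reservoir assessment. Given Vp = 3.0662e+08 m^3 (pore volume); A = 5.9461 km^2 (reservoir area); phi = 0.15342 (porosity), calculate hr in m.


hr = Vp / (A * 1e6 * phi)
hr = 3.0662e+08 / (5.9461 * 1e6 * 0.15342)
hr = 336.11 m


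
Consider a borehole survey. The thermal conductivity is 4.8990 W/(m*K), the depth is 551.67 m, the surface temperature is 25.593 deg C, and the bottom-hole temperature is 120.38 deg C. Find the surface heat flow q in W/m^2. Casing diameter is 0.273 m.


Step 1: grad = (T_d - T_surf)/d * 1000 = (120.38 - 25.593)/551.67 * 1000 = 171.8183 deg C/km
Step 2: q = k * grad / 1000 = 4.899 * 171.8183 / 1000 = 0.84174 W/m^2
q = 0.84174 W/m^2


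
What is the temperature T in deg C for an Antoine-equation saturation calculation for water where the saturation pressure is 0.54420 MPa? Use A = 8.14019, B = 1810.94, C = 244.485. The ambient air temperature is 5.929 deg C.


T = B / (A - log10(P_sat * 760 / 0.101325)) - C
T = 1810.94 / (8.14019 - log10(0.54420 * 760 / 0.101325)) - 244.485
T = 155.34 deg C


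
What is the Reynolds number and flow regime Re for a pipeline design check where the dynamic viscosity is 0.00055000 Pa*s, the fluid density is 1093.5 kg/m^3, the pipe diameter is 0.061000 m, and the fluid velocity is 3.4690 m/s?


Step 1: Re = rho*vel*D/mu = 1093.5*3.469*0.061/0.00055 = 4.2072e+05
Step 2: Re = 4.2072e+05 > 4000, so flow is turbulent.
Re = 4.2072e+05 (turbulent)


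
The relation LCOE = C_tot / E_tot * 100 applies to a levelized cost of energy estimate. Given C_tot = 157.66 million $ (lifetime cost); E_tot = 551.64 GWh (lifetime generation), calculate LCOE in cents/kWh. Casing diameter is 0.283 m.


LCOE = C_tot / E_tot * 100
LCOE = 157.66 / 551.64 * 100
LCOE = 28.580 cents/kWh


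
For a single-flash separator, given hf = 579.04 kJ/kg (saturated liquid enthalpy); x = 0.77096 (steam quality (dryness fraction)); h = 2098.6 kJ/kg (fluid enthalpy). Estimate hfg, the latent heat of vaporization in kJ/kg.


hfg = (h - hf) / x
hfg = (2098.6 - 579.04) / 0.77096
hfg = 1971.0 kJ/kg


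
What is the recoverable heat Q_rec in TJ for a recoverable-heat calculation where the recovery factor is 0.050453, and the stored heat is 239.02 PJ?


Q_rec = Q_s * RF
Q_rec = 239.02 * 0.050453
Q_rec = 12.05928 PJ
Convert: 12.05928 PJ * 1000.0 = 12059 TJ
Q_rec = 12059 TJ


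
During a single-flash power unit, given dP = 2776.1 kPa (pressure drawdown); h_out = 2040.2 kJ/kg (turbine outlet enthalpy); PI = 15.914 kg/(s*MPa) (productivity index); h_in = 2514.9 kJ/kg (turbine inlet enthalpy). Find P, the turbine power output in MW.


Step 1: mdot = PI * dP / 1000 = 15.914 * 2776.1 / 1000 = 44.17886 kg/s
Step 2: P = mdot*(h_in - h_out)/1000 = 44.17886*(2514.9 - 2040.2)/1000 = 20.972 MW
P = 20.972 MW


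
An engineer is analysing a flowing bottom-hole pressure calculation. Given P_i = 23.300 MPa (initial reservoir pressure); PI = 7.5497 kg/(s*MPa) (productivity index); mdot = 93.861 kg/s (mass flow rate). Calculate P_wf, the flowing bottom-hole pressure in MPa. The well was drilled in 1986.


P_wf = P_i - mdot / PI
P_wf = 23.300 - 93.861 / 7.5497
P_wf = 10.868 MPa


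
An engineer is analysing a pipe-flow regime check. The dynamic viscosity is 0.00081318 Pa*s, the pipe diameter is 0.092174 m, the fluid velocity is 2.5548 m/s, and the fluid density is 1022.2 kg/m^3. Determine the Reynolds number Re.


Re = rho * vel * D / mu
Re = 1022.2 * 2.5548 * 0.092174 / 0.00081318
Re = 2.9602e+05


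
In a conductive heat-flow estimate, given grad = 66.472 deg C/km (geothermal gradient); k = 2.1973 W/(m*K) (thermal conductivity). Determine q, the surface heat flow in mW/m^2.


q = k * grad / 1000
q = 2.1973 * 66.472 / 1000
q = 0.1460589 W/m^2
Convert: 0.1460589 W/m^2 * 1000.0 = 146.06 mW/m^2
q = 146.06 mW/m^2


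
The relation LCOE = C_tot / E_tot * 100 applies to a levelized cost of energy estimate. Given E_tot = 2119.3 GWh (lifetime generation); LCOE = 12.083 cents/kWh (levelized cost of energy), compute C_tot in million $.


C_tot = LCOE / 100 * E_tot
C_tot = 12.083 / 100 * 2119.3
C_tot = 256.08 million $


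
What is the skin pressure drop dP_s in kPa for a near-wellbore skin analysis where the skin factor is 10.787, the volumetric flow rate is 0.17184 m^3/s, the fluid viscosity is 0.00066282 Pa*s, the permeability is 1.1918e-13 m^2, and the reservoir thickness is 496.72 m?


dP_s = S * q * mu / (2*pi*k*hr) / 1000
dP_s = 10.787 * 0.17184 * 0.00066282 / (2*pi*1.1918e-13*496.72) / 1000
dP_s = 3303.1 kPa


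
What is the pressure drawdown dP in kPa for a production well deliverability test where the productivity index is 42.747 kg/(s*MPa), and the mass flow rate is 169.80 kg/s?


dP = mdot * 1000 / PI
dP = 169.80 * 1000 / 42.747
dP = 3972.2 kPa


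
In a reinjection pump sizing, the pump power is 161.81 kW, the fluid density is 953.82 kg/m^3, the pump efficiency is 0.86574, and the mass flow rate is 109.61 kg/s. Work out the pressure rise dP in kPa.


dP = P_pump * rho * eta / mdot
dP = 161.81 * 953.82 * 0.86574 / 109.61
dP = 1219.0 kPa


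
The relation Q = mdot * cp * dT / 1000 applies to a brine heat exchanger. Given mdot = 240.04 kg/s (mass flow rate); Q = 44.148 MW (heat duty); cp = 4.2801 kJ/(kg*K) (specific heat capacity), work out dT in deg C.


dT = Q * 1000 / (mdot * cp)
dT = 44.148 * 1000 / (240.04 * 4.2801)
dT = 42.97081 K
Convert (temperature difference, 1 K = 1 deg C): 42.97081 K = 42.97081 deg C
dT = 42.971 deg C


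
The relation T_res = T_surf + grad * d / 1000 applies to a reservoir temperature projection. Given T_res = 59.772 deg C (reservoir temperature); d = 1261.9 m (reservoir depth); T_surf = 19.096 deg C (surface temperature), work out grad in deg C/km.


grad = (T_res - T_surf) / d * 1000
grad = (59.772 - 19.096) / 1261.9 * 1000
grad = 32.234 deg C/km


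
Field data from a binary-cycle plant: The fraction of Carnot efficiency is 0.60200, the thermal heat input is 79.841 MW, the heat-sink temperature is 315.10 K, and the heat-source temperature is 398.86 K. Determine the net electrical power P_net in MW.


Step 1: eta = (1 - Tc/Th)*f = (1 - 315.1/398.86)*0.602 = 0.1264191
Step 2: P_net = eta * Q_in = 0.1264191 * 79.841 = 10.093 MW
P_net = 10.093 MW


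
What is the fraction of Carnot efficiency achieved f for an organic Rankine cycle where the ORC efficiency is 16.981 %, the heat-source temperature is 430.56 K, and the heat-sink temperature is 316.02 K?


f = (eta_orc/100) / (1 - Tc/Th)
f = (16.981/100) / (1 - 316.02/430.56)
f = 0.63832


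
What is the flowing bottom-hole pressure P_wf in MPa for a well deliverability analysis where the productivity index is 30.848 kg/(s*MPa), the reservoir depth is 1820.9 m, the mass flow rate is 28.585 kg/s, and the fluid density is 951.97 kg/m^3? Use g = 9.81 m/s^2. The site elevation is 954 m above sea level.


Step 1: P_i = rho*g*h/1e6 = 951.97*9.81*1820.9/1e6 = 17.00507 MPa
Step 2: P_wf = P_i - mdot/PI = 17.00507 - 28.585/30.848 = 16.078 MPa
P_wf = 16.078 MPa


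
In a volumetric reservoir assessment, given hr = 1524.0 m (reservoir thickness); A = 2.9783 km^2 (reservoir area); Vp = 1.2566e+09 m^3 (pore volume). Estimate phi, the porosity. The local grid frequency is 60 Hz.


phi = Vp / (A * 1e6 * hr)
phi = 1.2566e+09 / (2.9783 * 1e6 * 1524.0)
phi = 0.27685


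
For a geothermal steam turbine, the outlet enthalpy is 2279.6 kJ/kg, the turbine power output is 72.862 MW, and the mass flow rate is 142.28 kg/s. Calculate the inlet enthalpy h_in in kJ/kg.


h_in = h_out + P * 1000 / mdot
h_in = 2279.6 + 72.862 * 1000 / 142.28
h_in = 2791.7 kJ/kg


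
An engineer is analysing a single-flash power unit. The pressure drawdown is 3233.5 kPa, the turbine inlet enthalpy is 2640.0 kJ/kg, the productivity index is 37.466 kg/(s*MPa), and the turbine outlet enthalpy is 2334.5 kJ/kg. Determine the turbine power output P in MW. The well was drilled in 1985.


Step 1: mdot = PI * dP / 1000 = 37.466 * 3233.5 / 1000 = 121.1463 kg/s
Step 2: P = mdot*(h_in - h_out)/1000 = 121.1463*(2640.0 - 2334.5)/1000 = 37.010 MW
P = 37.010 MW


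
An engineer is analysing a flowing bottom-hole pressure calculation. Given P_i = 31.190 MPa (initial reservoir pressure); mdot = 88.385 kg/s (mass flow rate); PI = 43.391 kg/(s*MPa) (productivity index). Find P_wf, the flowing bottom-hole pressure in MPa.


P_wf = P_i - mdot / PI
P_wf = 31.190 - 88.385 / 43.391
P_wf = 29.153 MPa


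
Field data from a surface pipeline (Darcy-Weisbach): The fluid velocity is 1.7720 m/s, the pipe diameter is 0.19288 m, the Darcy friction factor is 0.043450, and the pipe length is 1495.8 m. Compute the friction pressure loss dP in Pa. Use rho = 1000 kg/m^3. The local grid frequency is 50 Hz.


dP = f * (L/D) * (rho*vel^2/2) / 1000
dP = 0.043450 * (1495.8/0.19288) * (1000*1.7720^2/2) / 1000
dP = 529.0218 kPa
Convert: 529.0218 kPa * 1000.0 = 5.2902e+05 Pa
dP = 5.2902e+05 Pa


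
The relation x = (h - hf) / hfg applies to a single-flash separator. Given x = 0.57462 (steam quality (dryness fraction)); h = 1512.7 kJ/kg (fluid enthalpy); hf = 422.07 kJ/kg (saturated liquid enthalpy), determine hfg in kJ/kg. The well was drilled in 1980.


hfg = (h - hf) / x
hfg = (1512.7 - 422.07) / 0.57462
hfg = 1898.0 kJ/kg


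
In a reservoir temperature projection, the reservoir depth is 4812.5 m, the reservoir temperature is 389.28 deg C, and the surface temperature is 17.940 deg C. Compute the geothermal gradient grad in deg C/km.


grad = (T_res - T_surf) / d * 1000
grad = (389.28 - 17.940) / 4812.5 * 1000
grad = 77.162 deg C/km


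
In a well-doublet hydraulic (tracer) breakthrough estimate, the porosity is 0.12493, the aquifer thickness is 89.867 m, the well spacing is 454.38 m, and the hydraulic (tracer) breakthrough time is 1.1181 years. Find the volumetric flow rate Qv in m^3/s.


Qv = pi*hr*phi*L^2 / (3*t_bt*365.25*86400)
Qv = pi*89.867*0.12493*454.38^2 / (3*1.1181*365.25*86400)
Qv = 0.068794 m^3/s


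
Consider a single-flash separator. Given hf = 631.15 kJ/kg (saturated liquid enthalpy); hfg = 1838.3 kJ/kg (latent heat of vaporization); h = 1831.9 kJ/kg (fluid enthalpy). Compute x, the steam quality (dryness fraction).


x = (h - hf) / hfg
x = (1831.9 - 631.15) / 1838.3
x = 0.65319


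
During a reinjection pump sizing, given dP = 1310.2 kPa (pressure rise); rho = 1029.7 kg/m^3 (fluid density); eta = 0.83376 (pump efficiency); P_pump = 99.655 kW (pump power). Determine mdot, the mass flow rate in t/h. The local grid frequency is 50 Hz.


mdot = P_pump * rho * eta / dP
mdot = 99.655 * 1029.7 * 0.83376 / 1310.2
mdot = 65.30001 kg/s
Convert: 65.30001 kg/s * 3.6 = 235.08 t/h
mdot = 235.08 t/h


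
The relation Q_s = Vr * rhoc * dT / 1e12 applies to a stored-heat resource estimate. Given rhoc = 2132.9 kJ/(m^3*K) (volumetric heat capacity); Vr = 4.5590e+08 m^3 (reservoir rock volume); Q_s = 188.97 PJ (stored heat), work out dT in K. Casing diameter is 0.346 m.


dT = Q_s * 1e12 / (Vr * rhoc)
dT = 188.97 * 1e12 / (4.5590e+08 * 2132.9)
dT = 194.34 K


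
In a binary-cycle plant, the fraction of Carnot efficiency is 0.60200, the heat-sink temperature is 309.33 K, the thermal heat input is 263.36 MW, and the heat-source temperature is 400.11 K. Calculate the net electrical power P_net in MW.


Step 1: eta = (1 - Tc/Th)*f = (1 - 309.33/400.11)*0.602 = 0.1365863
Step 2: P_net = eta * Q_in = 0.1365863 * 263.36 = 35.971 MW
P_net = 35.971 MW


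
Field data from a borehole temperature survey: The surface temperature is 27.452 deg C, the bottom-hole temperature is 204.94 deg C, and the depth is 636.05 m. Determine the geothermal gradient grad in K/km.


grad = (T_d - T_surf) / d * 1000
grad = (204.94 - 27.452) / 636.05 * 1000
grad = 279.0472 deg C/km
Convert: 279.0472 deg C/km * 1.0 = 279.05 K/km
grad = 279.05 K/km


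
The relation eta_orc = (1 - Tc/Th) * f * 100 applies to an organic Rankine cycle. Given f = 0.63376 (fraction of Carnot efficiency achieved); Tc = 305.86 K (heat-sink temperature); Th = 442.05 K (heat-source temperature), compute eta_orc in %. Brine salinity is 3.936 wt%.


eta_orc = (1 - Tc/Th) * f * 100
eta_orc = (1 - 305.86/442.05) * 0.63376 * 100
eta_orc = 19.525 %


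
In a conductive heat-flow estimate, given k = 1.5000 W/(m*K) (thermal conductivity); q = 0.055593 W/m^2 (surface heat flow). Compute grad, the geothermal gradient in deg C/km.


grad = q * 1000 / k
grad = 0.055593 * 1000 / 1.5000
grad = 37.062 deg C/km


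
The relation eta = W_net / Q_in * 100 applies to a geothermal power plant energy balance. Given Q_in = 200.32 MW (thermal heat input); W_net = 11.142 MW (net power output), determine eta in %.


eta = W_net / Q_in * 100
eta = 11.142 / 200.32 * 100
eta = 5.5621 %


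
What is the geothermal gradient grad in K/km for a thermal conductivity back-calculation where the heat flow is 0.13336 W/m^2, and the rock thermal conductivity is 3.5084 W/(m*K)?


grad = q / k * 1000
grad = 0.13336 / 3.5084 * 1000
grad = 38.01163 deg C/km
Convert: 38.01163 deg C/km * 1.0 = 38.012 K/km
grad = 38.012 K/km


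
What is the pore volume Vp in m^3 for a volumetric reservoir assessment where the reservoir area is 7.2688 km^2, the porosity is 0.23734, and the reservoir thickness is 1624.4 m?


Vp = A * 1e6 * hr * phi
Vp = 7.2688 * 1e6 * 1624.4 * 0.23734
Vp = 2.8024e+09 m^3


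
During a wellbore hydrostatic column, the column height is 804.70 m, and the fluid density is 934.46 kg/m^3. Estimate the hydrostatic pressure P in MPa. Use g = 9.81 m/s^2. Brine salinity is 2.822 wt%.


P = rho * g * h / 1e6
P = 934.46 * 9.81 * 804.70 / 1e6
P = 7.3767 MPa


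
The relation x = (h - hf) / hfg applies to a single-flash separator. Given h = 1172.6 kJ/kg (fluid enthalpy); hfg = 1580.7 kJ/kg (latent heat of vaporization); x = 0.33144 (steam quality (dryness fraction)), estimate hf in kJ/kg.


hf = h - x * hfg
hf = 1172.6 - 0.33144 * 1580.7
hf = 648.69 kJ/kg


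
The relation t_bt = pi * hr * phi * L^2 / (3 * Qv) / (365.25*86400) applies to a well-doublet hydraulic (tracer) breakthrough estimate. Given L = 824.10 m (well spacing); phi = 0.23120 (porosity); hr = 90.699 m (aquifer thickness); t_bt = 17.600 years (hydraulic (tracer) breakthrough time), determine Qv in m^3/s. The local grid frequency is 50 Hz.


Qv = pi*hr*phi*L^2 / (3*t_bt*365.25*86400)
Qv = pi*90.699*0.23120*824.10^2 / (3*17.600*365.25*86400)
Qv = 0.026851 m^3/s


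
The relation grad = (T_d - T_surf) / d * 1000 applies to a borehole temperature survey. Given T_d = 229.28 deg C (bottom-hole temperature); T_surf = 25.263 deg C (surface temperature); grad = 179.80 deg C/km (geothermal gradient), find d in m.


d = (T_d - T_surf) / grad * 1000
d = (229.28 - 25.263) / 179.80 * 1000
d = 1134.7 m


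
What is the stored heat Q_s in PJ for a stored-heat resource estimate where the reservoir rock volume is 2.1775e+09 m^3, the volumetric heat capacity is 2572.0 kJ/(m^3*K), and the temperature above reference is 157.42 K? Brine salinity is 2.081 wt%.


Q_s = Vr * rhoc * dT / 1e12
Q_s = 2.1775e+09 * 2572.0 * 157.42 / 1e12
Q_s = 881.64 PJ


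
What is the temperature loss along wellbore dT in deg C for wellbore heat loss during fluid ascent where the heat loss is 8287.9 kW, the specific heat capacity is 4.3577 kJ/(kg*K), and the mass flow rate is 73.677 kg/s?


dT = Q_loss / (mdot * cp)
dT = 8287.9 / (73.677 * 4.3577)
dT = 25.81400 K
Convert (temperature difference, 1 K = 1 deg C): 25.81400 K = 25.81400 deg C
dT = 25.814 deg C


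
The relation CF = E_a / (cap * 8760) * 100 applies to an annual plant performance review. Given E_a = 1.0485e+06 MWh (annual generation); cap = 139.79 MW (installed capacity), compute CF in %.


CF = E_a / (cap * 8760) * 100
CF = 1.0485e+06 / (139.79 * 8760) * 100
CF = 85.623 %


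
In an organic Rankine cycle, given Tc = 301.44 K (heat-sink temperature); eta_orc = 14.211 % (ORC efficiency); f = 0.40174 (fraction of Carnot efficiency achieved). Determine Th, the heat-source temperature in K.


Th = Tc / (1 - (eta_orc/100)/f)
Th = 301.44 / (1 - (14.211/100)/0.40174)
Th = 466.43 K


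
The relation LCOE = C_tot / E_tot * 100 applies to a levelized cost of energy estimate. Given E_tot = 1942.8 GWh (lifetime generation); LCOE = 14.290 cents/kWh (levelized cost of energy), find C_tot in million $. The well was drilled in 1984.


C_tot = LCOE / 100 * E_tot
C_tot = 14.290 / 100 * 1942.8
C_tot = 277.63 million $


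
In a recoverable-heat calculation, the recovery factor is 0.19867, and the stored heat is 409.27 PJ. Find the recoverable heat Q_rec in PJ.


Q_rec = Q_s * RF
Q_rec = 409.27 * 0.19867
Q_rec = 81.310 PJ


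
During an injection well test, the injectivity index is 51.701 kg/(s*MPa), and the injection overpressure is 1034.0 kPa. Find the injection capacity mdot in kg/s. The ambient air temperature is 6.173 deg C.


mdot = II * dP / 1000
mdot = 51.701 * 1034.0 / 1000
mdot = 53.459 kg/s


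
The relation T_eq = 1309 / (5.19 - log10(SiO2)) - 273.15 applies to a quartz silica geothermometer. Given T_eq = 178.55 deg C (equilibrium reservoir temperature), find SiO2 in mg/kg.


SiO2 = 10^(5.19 - 1309/(T_eq + 273.15))
SiO2 = 10^(5.19 - 1309/(178.55 + 273.15))
SiO2 = 195.91 mg/kg


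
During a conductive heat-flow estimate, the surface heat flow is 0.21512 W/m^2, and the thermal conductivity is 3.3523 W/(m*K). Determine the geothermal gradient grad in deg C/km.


grad = q * 1000 / k
grad = 0.21512 * 1000 / 3.3523
grad = 64.171 deg C/km


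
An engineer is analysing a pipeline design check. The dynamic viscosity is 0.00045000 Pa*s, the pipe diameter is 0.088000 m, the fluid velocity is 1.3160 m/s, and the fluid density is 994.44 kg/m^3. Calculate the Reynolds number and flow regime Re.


Step 1: Re = rho*vel*D/mu = 994.44*1.316*0.088/0.00045 = 2.5592e+05
Step 2: Re = 2.5592e+05 > 4000, so flow is turbulent.
Re = 2.5592e+05 (turbulent)
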